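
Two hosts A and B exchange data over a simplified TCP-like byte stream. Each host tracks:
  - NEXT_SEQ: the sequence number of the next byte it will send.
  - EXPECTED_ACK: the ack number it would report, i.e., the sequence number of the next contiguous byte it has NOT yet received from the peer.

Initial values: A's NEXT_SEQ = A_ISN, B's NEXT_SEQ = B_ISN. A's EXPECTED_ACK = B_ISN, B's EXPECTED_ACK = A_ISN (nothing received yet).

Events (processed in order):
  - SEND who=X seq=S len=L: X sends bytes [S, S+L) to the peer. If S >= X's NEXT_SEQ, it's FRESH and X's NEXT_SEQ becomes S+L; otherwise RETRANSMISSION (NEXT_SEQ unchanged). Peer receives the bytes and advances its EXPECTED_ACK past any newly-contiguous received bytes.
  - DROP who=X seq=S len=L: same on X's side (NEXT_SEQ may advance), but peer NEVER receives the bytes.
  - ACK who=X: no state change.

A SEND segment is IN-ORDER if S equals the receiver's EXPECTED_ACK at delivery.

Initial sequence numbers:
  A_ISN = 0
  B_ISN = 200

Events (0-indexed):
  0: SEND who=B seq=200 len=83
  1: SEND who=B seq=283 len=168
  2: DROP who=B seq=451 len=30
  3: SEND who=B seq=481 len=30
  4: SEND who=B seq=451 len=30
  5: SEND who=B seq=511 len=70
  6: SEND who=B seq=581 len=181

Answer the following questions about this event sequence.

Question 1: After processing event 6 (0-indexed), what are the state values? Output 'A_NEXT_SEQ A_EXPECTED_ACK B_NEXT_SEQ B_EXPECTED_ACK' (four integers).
After event 0: A_seq=0 A_ack=283 B_seq=283 B_ack=0
After event 1: A_seq=0 A_ack=451 B_seq=451 B_ack=0
After event 2: A_seq=0 A_ack=451 B_seq=481 B_ack=0
After event 3: A_seq=0 A_ack=451 B_seq=511 B_ack=0
After event 4: A_seq=0 A_ack=511 B_seq=511 B_ack=0
After event 5: A_seq=0 A_ack=581 B_seq=581 B_ack=0
After event 6: A_seq=0 A_ack=762 B_seq=762 B_ack=0

0 762 762 0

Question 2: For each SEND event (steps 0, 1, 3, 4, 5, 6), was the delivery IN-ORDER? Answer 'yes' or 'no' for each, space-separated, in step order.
Answer: yes yes no yes yes yes

Derivation:
Step 0: SEND seq=200 -> in-order
Step 1: SEND seq=283 -> in-order
Step 3: SEND seq=481 -> out-of-order
Step 4: SEND seq=451 -> in-order
Step 5: SEND seq=511 -> in-order
Step 6: SEND seq=581 -> in-order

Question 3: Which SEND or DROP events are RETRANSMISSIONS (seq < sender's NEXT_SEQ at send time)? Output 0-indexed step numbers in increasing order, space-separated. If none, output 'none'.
Step 0: SEND seq=200 -> fresh
Step 1: SEND seq=283 -> fresh
Step 2: DROP seq=451 -> fresh
Step 3: SEND seq=481 -> fresh
Step 4: SEND seq=451 -> retransmit
Step 5: SEND seq=511 -> fresh
Step 6: SEND seq=581 -> fresh

Answer: 4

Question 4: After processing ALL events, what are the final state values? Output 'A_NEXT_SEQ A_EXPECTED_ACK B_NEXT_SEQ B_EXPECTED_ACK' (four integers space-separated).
Answer: 0 762 762 0

Derivation:
After event 0: A_seq=0 A_ack=283 B_seq=283 B_ack=0
After event 1: A_seq=0 A_ack=451 B_seq=451 B_ack=0
After event 2: A_seq=0 A_ack=451 B_seq=481 B_ack=0
After event 3: A_seq=0 A_ack=451 B_seq=511 B_ack=0
After event 4: A_seq=0 A_ack=511 B_seq=511 B_ack=0
After event 5: A_seq=0 A_ack=581 B_seq=581 B_ack=0
After event 6: A_seq=0 A_ack=762 B_seq=762 B_ack=0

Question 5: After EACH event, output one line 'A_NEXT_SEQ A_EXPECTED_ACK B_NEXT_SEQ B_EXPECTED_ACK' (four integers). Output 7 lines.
0 283 283 0
0 451 451 0
0 451 481 0
0 451 511 0
0 511 511 0
0 581 581 0
0 762 762 0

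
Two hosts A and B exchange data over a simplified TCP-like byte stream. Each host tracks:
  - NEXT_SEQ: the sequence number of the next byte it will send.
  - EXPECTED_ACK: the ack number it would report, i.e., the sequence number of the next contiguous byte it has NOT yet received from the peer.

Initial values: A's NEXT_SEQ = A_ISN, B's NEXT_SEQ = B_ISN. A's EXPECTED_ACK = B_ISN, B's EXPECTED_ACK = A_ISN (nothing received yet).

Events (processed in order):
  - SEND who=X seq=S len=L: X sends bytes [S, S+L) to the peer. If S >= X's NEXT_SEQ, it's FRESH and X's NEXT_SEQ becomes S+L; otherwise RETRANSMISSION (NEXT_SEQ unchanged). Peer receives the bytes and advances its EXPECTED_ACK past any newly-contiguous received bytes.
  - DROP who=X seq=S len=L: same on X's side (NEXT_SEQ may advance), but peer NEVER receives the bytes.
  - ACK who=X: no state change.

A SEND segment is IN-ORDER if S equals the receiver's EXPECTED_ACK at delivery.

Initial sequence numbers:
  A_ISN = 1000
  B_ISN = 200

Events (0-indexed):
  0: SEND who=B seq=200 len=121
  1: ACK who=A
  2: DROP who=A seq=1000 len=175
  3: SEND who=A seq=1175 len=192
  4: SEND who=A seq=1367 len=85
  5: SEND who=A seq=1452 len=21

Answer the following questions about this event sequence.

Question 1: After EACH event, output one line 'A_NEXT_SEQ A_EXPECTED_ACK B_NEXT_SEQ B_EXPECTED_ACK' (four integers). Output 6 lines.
1000 321 321 1000
1000 321 321 1000
1175 321 321 1000
1367 321 321 1000
1452 321 321 1000
1473 321 321 1000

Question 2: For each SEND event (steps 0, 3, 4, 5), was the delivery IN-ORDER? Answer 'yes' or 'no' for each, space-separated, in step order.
Answer: yes no no no

Derivation:
Step 0: SEND seq=200 -> in-order
Step 3: SEND seq=1175 -> out-of-order
Step 4: SEND seq=1367 -> out-of-order
Step 5: SEND seq=1452 -> out-of-order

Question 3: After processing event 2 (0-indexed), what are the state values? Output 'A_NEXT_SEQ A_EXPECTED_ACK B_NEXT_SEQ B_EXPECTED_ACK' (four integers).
After event 0: A_seq=1000 A_ack=321 B_seq=321 B_ack=1000
After event 1: A_seq=1000 A_ack=321 B_seq=321 B_ack=1000
After event 2: A_seq=1175 A_ack=321 B_seq=321 B_ack=1000

1175 321 321 1000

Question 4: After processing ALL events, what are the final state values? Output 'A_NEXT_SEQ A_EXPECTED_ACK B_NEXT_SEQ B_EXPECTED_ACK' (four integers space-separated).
Answer: 1473 321 321 1000

Derivation:
After event 0: A_seq=1000 A_ack=321 B_seq=321 B_ack=1000
After event 1: A_seq=1000 A_ack=321 B_seq=321 B_ack=1000
After event 2: A_seq=1175 A_ack=321 B_seq=321 B_ack=1000
After event 3: A_seq=1367 A_ack=321 B_seq=321 B_ack=1000
After event 4: A_seq=1452 A_ack=321 B_seq=321 B_ack=1000
After event 5: A_seq=1473 A_ack=321 B_seq=321 B_ack=1000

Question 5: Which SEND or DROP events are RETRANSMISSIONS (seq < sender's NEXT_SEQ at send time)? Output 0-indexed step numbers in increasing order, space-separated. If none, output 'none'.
Step 0: SEND seq=200 -> fresh
Step 2: DROP seq=1000 -> fresh
Step 3: SEND seq=1175 -> fresh
Step 4: SEND seq=1367 -> fresh
Step 5: SEND seq=1452 -> fresh

Answer: none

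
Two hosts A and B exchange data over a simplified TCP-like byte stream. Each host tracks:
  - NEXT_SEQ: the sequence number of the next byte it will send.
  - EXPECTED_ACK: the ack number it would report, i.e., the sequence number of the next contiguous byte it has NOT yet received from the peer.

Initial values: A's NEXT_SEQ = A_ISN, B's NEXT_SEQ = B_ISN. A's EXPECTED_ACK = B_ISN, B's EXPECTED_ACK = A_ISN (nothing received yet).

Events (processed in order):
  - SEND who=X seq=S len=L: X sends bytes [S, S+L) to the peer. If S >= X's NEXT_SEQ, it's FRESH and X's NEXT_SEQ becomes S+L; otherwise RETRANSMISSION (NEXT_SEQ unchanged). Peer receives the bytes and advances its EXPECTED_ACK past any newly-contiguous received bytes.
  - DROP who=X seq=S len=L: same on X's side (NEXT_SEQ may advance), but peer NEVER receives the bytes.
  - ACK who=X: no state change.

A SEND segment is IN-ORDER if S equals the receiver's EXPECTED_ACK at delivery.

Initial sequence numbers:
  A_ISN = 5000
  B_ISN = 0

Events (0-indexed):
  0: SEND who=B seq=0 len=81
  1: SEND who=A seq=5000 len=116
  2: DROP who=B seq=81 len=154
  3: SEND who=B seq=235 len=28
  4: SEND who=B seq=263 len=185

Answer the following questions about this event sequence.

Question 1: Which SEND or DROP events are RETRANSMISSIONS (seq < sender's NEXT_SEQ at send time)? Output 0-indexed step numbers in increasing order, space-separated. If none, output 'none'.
Answer: none

Derivation:
Step 0: SEND seq=0 -> fresh
Step 1: SEND seq=5000 -> fresh
Step 2: DROP seq=81 -> fresh
Step 3: SEND seq=235 -> fresh
Step 4: SEND seq=263 -> fresh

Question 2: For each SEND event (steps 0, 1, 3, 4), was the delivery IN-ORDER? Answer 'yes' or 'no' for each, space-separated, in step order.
Answer: yes yes no no

Derivation:
Step 0: SEND seq=0 -> in-order
Step 1: SEND seq=5000 -> in-order
Step 3: SEND seq=235 -> out-of-order
Step 4: SEND seq=263 -> out-of-order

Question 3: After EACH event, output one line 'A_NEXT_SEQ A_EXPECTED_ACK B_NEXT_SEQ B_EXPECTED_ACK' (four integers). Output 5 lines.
5000 81 81 5000
5116 81 81 5116
5116 81 235 5116
5116 81 263 5116
5116 81 448 5116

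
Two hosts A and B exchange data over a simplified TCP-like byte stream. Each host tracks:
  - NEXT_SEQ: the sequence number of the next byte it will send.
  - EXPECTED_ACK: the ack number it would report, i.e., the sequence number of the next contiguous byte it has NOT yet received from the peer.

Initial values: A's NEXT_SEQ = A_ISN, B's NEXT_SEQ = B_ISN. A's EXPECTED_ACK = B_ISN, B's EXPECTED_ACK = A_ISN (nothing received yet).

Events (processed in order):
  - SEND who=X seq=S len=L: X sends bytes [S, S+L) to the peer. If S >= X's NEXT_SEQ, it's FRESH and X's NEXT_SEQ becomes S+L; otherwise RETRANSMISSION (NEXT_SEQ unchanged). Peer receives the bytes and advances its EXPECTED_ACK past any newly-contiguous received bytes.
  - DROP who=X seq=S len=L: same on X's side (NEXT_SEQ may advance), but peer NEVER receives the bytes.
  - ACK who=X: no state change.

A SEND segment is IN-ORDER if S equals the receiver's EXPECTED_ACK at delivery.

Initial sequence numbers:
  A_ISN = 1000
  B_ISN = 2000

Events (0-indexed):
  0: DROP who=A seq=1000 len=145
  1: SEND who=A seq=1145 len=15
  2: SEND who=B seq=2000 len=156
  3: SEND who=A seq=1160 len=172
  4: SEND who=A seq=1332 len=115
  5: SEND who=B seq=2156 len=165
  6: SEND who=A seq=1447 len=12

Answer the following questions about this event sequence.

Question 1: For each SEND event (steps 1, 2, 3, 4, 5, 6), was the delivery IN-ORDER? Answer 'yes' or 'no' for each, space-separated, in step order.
Step 1: SEND seq=1145 -> out-of-order
Step 2: SEND seq=2000 -> in-order
Step 3: SEND seq=1160 -> out-of-order
Step 4: SEND seq=1332 -> out-of-order
Step 5: SEND seq=2156 -> in-order
Step 6: SEND seq=1447 -> out-of-order

Answer: no yes no no yes no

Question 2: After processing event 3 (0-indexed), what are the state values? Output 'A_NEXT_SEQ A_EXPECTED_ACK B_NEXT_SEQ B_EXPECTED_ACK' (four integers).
After event 0: A_seq=1145 A_ack=2000 B_seq=2000 B_ack=1000
After event 1: A_seq=1160 A_ack=2000 B_seq=2000 B_ack=1000
After event 2: A_seq=1160 A_ack=2156 B_seq=2156 B_ack=1000
After event 3: A_seq=1332 A_ack=2156 B_seq=2156 B_ack=1000

1332 2156 2156 1000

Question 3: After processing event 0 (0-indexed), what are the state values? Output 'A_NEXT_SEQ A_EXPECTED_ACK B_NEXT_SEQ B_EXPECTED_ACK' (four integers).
After event 0: A_seq=1145 A_ack=2000 B_seq=2000 B_ack=1000

1145 2000 2000 1000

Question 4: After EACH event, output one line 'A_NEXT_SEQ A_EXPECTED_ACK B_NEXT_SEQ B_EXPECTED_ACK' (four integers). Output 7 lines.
1145 2000 2000 1000
1160 2000 2000 1000
1160 2156 2156 1000
1332 2156 2156 1000
1447 2156 2156 1000
1447 2321 2321 1000
1459 2321 2321 1000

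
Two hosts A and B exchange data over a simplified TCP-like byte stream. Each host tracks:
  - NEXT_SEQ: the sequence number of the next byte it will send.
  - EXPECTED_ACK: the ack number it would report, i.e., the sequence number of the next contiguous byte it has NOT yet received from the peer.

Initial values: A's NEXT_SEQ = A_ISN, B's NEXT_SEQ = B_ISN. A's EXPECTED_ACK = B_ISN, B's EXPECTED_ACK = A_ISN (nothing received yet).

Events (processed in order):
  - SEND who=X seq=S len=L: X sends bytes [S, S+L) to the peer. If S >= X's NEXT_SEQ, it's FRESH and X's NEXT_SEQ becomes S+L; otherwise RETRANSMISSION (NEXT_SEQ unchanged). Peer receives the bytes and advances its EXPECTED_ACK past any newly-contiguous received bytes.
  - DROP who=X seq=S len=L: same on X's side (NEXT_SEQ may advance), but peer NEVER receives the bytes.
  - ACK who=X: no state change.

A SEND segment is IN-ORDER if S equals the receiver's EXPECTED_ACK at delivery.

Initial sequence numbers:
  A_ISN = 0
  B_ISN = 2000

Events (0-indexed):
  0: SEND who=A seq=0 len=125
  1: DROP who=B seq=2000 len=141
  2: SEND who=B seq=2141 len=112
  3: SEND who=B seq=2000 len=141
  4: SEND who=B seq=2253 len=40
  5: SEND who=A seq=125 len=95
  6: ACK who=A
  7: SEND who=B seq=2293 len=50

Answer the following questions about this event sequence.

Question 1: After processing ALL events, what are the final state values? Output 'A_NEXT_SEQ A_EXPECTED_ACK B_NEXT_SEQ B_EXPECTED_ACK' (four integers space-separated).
Answer: 220 2343 2343 220

Derivation:
After event 0: A_seq=125 A_ack=2000 B_seq=2000 B_ack=125
After event 1: A_seq=125 A_ack=2000 B_seq=2141 B_ack=125
After event 2: A_seq=125 A_ack=2000 B_seq=2253 B_ack=125
After event 3: A_seq=125 A_ack=2253 B_seq=2253 B_ack=125
After event 4: A_seq=125 A_ack=2293 B_seq=2293 B_ack=125
After event 5: A_seq=220 A_ack=2293 B_seq=2293 B_ack=220
After event 6: A_seq=220 A_ack=2293 B_seq=2293 B_ack=220
After event 7: A_seq=220 A_ack=2343 B_seq=2343 B_ack=220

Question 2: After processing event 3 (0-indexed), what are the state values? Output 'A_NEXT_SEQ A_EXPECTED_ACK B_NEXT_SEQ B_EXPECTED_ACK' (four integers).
After event 0: A_seq=125 A_ack=2000 B_seq=2000 B_ack=125
After event 1: A_seq=125 A_ack=2000 B_seq=2141 B_ack=125
After event 2: A_seq=125 A_ack=2000 B_seq=2253 B_ack=125
After event 3: A_seq=125 A_ack=2253 B_seq=2253 B_ack=125

125 2253 2253 125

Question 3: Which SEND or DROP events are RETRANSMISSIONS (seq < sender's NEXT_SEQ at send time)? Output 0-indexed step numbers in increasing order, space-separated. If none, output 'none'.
Answer: 3

Derivation:
Step 0: SEND seq=0 -> fresh
Step 1: DROP seq=2000 -> fresh
Step 2: SEND seq=2141 -> fresh
Step 3: SEND seq=2000 -> retransmit
Step 4: SEND seq=2253 -> fresh
Step 5: SEND seq=125 -> fresh
Step 7: SEND seq=2293 -> fresh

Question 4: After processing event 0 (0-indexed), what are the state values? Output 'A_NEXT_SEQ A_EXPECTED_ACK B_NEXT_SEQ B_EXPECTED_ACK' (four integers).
After event 0: A_seq=125 A_ack=2000 B_seq=2000 B_ack=125

125 2000 2000 125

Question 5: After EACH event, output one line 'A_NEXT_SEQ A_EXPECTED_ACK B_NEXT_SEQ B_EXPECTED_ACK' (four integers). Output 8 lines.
125 2000 2000 125
125 2000 2141 125
125 2000 2253 125
125 2253 2253 125
125 2293 2293 125
220 2293 2293 220
220 2293 2293 220
220 2343 2343 220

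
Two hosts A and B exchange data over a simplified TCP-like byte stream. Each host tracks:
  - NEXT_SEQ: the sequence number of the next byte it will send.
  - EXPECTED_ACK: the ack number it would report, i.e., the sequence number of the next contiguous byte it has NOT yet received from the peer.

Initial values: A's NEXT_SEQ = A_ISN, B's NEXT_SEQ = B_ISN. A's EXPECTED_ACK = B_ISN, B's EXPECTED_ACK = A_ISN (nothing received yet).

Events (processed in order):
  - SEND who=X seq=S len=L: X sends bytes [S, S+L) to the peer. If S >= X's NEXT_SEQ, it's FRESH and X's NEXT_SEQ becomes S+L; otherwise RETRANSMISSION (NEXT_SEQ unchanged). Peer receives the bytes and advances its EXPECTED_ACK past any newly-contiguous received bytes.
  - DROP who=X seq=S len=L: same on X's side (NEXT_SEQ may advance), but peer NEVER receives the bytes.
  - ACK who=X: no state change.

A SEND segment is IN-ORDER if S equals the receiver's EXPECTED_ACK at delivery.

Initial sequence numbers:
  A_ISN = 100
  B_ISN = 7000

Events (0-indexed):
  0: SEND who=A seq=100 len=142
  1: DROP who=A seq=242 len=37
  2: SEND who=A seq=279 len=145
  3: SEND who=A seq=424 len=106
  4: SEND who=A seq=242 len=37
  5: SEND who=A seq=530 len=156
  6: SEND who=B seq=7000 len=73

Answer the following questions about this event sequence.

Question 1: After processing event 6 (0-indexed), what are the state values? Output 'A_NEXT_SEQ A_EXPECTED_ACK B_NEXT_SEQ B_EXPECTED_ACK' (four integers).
After event 0: A_seq=242 A_ack=7000 B_seq=7000 B_ack=242
After event 1: A_seq=279 A_ack=7000 B_seq=7000 B_ack=242
After event 2: A_seq=424 A_ack=7000 B_seq=7000 B_ack=242
After event 3: A_seq=530 A_ack=7000 B_seq=7000 B_ack=242
After event 4: A_seq=530 A_ack=7000 B_seq=7000 B_ack=530
After event 5: A_seq=686 A_ack=7000 B_seq=7000 B_ack=686
After event 6: A_seq=686 A_ack=7073 B_seq=7073 B_ack=686

686 7073 7073 686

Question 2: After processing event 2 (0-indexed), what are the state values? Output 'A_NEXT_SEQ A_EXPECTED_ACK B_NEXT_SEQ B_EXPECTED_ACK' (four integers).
After event 0: A_seq=242 A_ack=7000 B_seq=7000 B_ack=242
After event 1: A_seq=279 A_ack=7000 B_seq=7000 B_ack=242
After event 2: A_seq=424 A_ack=7000 B_seq=7000 B_ack=242

424 7000 7000 242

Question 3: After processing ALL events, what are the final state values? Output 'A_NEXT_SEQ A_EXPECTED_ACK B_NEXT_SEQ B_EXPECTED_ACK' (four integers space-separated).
After event 0: A_seq=242 A_ack=7000 B_seq=7000 B_ack=242
After event 1: A_seq=279 A_ack=7000 B_seq=7000 B_ack=242
After event 2: A_seq=424 A_ack=7000 B_seq=7000 B_ack=242
After event 3: A_seq=530 A_ack=7000 B_seq=7000 B_ack=242
After event 4: A_seq=530 A_ack=7000 B_seq=7000 B_ack=530
After event 5: A_seq=686 A_ack=7000 B_seq=7000 B_ack=686
After event 6: A_seq=686 A_ack=7073 B_seq=7073 B_ack=686

Answer: 686 7073 7073 686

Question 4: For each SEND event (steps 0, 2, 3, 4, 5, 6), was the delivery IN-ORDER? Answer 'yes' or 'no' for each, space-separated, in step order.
Step 0: SEND seq=100 -> in-order
Step 2: SEND seq=279 -> out-of-order
Step 3: SEND seq=424 -> out-of-order
Step 4: SEND seq=242 -> in-order
Step 5: SEND seq=530 -> in-order
Step 6: SEND seq=7000 -> in-order

Answer: yes no no yes yes yes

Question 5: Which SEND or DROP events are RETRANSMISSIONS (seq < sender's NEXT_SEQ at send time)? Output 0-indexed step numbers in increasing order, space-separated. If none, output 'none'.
Answer: 4

Derivation:
Step 0: SEND seq=100 -> fresh
Step 1: DROP seq=242 -> fresh
Step 2: SEND seq=279 -> fresh
Step 3: SEND seq=424 -> fresh
Step 4: SEND seq=242 -> retransmit
Step 5: SEND seq=530 -> fresh
Step 6: SEND seq=7000 -> fresh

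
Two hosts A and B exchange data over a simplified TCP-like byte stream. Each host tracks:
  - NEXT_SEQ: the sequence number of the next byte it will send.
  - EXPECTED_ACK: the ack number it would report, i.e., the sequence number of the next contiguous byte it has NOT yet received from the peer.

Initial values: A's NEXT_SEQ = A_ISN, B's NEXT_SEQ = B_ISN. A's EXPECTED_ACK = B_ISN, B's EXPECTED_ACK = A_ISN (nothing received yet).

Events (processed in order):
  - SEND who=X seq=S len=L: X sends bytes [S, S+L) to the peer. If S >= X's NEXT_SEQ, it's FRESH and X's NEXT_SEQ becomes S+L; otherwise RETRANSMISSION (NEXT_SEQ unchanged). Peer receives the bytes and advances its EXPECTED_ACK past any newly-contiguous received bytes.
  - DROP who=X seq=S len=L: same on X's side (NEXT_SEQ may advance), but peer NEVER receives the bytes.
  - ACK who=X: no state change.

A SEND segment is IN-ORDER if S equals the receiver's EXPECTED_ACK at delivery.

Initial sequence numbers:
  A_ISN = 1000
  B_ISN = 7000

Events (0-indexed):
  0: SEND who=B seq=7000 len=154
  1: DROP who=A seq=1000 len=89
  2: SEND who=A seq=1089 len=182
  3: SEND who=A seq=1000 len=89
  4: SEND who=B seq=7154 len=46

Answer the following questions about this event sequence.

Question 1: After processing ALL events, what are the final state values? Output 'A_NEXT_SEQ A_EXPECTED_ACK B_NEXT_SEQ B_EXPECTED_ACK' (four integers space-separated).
Answer: 1271 7200 7200 1271

Derivation:
After event 0: A_seq=1000 A_ack=7154 B_seq=7154 B_ack=1000
After event 1: A_seq=1089 A_ack=7154 B_seq=7154 B_ack=1000
After event 2: A_seq=1271 A_ack=7154 B_seq=7154 B_ack=1000
After event 3: A_seq=1271 A_ack=7154 B_seq=7154 B_ack=1271
After event 4: A_seq=1271 A_ack=7200 B_seq=7200 B_ack=1271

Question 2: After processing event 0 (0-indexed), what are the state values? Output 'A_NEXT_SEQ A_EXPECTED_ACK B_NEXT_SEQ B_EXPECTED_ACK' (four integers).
After event 0: A_seq=1000 A_ack=7154 B_seq=7154 B_ack=1000

1000 7154 7154 1000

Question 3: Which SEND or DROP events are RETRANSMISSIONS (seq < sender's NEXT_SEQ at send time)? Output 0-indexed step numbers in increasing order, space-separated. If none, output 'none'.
Answer: 3

Derivation:
Step 0: SEND seq=7000 -> fresh
Step 1: DROP seq=1000 -> fresh
Step 2: SEND seq=1089 -> fresh
Step 3: SEND seq=1000 -> retransmit
Step 4: SEND seq=7154 -> fresh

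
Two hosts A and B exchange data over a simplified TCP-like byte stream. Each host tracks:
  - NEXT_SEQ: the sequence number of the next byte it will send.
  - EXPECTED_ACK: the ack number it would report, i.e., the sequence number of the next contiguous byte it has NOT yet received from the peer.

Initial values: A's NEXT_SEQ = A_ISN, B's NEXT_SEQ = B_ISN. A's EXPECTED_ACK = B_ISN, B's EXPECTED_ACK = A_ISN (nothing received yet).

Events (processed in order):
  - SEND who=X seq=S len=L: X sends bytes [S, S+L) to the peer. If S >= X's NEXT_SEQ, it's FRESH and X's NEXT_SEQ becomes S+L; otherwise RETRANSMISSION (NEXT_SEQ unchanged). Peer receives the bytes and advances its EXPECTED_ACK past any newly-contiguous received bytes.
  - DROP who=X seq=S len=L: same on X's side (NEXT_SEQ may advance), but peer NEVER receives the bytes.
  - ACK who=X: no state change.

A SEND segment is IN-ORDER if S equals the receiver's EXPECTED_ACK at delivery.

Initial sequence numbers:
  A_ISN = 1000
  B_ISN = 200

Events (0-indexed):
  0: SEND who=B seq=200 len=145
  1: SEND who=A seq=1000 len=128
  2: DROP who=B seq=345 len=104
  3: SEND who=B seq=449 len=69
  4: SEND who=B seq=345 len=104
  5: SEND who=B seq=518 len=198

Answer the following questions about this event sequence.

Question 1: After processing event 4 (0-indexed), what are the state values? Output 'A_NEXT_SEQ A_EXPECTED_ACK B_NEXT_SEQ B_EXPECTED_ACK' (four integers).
After event 0: A_seq=1000 A_ack=345 B_seq=345 B_ack=1000
After event 1: A_seq=1128 A_ack=345 B_seq=345 B_ack=1128
After event 2: A_seq=1128 A_ack=345 B_seq=449 B_ack=1128
After event 3: A_seq=1128 A_ack=345 B_seq=518 B_ack=1128
After event 4: A_seq=1128 A_ack=518 B_seq=518 B_ack=1128

1128 518 518 1128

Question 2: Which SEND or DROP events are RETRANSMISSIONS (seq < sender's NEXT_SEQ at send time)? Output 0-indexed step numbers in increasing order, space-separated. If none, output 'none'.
Answer: 4

Derivation:
Step 0: SEND seq=200 -> fresh
Step 1: SEND seq=1000 -> fresh
Step 2: DROP seq=345 -> fresh
Step 3: SEND seq=449 -> fresh
Step 4: SEND seq=345 -> retransmit
Step 5: SEND seq=518 -> fresh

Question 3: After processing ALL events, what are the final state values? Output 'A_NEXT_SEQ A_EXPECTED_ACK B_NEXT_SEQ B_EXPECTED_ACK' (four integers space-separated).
Answer: 1128 716 716 1128

Derivation:
After event 0: A_seq=1000 A_ack=345 B_seq=345 B_ack=1000
After event 1: A_seq=1128 A_ack=345 B_seq=345 B_ack=1128
After event 2: A_seq=1128 A_ack=345 B_seq=449 B_ack=1128
After event 3: A_seq=1128 A_ack=345 B_seq=518 B_ack=1128
After event 4: A_seq=1128 A_ack=518 B_seq=518 B_ack=1128
After event 5: A_seq=1128 A_ack=716 B_seq=716 B_ack=1128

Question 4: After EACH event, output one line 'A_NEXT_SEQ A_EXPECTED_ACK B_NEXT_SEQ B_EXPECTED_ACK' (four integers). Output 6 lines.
1000 345 345 1000
1128 345 345 1128
1128 345 449 1128
1128 345 518 1128
1128 518 518 1128
1128 716 716 1128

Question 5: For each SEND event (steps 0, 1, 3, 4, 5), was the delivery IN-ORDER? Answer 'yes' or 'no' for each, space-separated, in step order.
Answer: yes yes no yes yes

Derivation:
Step 0: SEND seq=200 -> in-order
Step 1: SEND seq=1000 -> in-order
Step 3: SEND seq=449 -> out-of-order
Step 4: SEND seq=345 -> in-order
Step 5: SEND seq=518 -> in-order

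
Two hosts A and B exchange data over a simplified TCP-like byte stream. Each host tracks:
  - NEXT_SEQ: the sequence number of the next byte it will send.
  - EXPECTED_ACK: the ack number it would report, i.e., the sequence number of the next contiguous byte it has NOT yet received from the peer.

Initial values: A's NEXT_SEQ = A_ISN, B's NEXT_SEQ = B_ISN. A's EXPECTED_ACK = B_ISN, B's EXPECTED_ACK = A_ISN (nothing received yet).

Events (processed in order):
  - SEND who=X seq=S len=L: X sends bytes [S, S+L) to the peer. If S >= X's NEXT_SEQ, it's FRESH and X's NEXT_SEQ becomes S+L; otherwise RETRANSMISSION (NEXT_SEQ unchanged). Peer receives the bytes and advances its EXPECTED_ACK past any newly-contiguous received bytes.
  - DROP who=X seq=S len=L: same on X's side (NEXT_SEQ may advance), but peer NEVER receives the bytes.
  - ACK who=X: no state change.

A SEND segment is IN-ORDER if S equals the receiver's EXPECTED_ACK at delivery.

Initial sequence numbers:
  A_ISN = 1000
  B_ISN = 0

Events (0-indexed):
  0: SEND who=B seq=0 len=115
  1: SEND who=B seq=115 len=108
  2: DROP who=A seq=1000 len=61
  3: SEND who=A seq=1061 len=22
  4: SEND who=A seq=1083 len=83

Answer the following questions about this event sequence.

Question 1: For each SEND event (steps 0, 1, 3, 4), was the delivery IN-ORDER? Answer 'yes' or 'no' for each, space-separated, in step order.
Step 0: SEND seq=0 -> in-order
Step 1: SEND seq=115 -> in-order
Step 3: SEND seq=1061 -> out-of-order
Step 4: SEND seq=1083 -> out-of-order

Answer: yes yes no no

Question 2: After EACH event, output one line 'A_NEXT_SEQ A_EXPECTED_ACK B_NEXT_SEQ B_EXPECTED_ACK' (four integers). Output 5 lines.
1000 115 115 1000
1000 223 223 1000
1061 223 223 1000
1083 223 223 1000
1166 223 223 1000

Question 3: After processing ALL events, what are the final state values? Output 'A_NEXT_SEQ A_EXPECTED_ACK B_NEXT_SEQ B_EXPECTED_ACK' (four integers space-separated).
After event 0: A_seq=1000 A_ack=115 B_seq=115 B_ack=1000
After event 1: A_seq=1000 A_ack=223 B_seq=223 B_ack=1000
After event 2: A_seq=1061 A_ack=223 B_seq=223 B_ack=1000
After event 3: A_seq=1083 A_ack=223 B_seq=223 B_ack=1000
After event 4: A_seq=1166 A_ack=223 B_seq=223 B_ack=1000

Answer: 1166 223 223 1000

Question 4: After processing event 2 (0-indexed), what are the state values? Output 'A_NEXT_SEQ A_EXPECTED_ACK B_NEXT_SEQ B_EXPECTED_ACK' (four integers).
After event 0: A_seq=1000 A_ack=115 B_seq=115 B_ack=1000
After event 1: A_seq=1000 A_ack=223 B_seq=223 B_ack=1000
After event 2: A_seq=1061 A_ack=223 B_seq=223 B_ack=1000

1061 223 223 1000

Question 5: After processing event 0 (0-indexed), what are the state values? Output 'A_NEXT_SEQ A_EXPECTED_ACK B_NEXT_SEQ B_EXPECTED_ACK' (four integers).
After event 0: A_seq=1000 A_ack=115 B_seq=115 B_ack=1000

1000 115 115 1000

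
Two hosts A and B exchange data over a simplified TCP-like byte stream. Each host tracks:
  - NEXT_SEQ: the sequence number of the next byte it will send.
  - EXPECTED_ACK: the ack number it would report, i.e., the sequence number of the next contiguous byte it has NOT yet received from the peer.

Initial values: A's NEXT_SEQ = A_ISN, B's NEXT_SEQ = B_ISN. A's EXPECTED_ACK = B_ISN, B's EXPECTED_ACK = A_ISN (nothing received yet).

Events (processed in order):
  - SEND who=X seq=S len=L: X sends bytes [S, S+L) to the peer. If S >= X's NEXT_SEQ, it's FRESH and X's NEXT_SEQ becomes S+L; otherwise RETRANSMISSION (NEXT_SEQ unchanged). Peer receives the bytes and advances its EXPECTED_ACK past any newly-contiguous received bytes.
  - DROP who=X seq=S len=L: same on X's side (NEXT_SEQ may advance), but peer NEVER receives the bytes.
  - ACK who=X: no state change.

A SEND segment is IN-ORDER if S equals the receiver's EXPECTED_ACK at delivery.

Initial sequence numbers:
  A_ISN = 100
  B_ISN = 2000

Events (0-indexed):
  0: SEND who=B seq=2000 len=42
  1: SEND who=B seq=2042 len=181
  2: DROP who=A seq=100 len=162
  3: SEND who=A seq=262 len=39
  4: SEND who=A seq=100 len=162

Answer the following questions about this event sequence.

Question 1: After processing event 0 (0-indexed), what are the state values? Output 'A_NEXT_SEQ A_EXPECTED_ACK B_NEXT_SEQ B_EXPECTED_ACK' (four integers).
After event 0: A_seq=100 A_ack=2042 B_seq=2042 B_ack=100

100 2042 2042 100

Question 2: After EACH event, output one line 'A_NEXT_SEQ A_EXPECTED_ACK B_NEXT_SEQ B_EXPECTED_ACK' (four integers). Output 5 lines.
100 2042 2042 100
100 2223 2223 100
262 2223 2223 100
301 2223 2223 100
301 2223 2223 301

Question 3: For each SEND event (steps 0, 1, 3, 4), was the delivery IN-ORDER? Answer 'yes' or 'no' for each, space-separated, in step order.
Step 0: SEND seq=2000 -> in-order
Step 1: SEND seq=2042 -> in-order
Step 3: SEND seq=262 -> out-of-order
Step 4: SEND seq=100 -> in-order

Answer: yes yes no yes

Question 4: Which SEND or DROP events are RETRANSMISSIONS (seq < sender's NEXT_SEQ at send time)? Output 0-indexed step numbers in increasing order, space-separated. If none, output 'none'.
Step 0: SEND seq=2000 -> fresh
Step 1: SEND seq=2042 -> fresh
Step 2: DROP seq=100 -> fresh
Step 3: SEND seq=262 -> fresh
Step 4: SEND seq=100 -> retransmit

Answer: 4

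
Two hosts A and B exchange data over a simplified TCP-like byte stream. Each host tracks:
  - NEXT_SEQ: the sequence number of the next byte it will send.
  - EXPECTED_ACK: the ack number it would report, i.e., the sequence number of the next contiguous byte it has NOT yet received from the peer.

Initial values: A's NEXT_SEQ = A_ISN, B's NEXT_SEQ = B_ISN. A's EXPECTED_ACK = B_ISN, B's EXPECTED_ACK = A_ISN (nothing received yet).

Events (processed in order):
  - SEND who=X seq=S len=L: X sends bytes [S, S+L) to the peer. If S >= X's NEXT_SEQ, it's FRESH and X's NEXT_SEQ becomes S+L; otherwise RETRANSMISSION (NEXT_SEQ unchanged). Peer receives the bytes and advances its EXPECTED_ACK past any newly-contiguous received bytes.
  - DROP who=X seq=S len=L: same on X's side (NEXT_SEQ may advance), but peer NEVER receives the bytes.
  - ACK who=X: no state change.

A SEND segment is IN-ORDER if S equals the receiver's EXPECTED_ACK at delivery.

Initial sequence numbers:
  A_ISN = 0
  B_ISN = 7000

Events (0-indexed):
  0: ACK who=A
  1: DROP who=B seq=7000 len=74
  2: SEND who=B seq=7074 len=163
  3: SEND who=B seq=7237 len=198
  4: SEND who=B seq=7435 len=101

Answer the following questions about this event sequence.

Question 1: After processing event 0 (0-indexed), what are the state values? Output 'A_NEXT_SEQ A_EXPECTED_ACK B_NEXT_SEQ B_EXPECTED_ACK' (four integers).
After event 0: A_seq=0 A_ack=7000 B_seq=7000 B_ack=0

0 7000 7000 0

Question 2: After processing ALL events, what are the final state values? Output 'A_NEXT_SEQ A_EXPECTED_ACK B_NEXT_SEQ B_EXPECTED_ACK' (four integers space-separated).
Answer: 0 7000 7536 0

Derivation:
After event 0: A_seq=0 A_ack=7000 B_seq=7000 B_ack=0
After event 1: A_seq=0 A_ack=7000 B_seq=7074 B_ack=0
After event 2: A_seq=0 A_ack=7000 B_seq=7237 B_ack=0
After event 3: A_seq=0 A_ack=7000 B_seq=7435 B_ack=0
After event 4: A_seq=0 A_ack=7000 B_seq=7536 B_ack=0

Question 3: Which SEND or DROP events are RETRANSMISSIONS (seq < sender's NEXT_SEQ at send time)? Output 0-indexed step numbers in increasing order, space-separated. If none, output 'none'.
Answer: none

Derivation:
Step 1: DROP seq=7000 -> fresh
Step 2: SEND seq=7074 -> fresh
Step 3: SEND seq=7237 -> fresh
Step 4: SEND seq=7435 -> fresh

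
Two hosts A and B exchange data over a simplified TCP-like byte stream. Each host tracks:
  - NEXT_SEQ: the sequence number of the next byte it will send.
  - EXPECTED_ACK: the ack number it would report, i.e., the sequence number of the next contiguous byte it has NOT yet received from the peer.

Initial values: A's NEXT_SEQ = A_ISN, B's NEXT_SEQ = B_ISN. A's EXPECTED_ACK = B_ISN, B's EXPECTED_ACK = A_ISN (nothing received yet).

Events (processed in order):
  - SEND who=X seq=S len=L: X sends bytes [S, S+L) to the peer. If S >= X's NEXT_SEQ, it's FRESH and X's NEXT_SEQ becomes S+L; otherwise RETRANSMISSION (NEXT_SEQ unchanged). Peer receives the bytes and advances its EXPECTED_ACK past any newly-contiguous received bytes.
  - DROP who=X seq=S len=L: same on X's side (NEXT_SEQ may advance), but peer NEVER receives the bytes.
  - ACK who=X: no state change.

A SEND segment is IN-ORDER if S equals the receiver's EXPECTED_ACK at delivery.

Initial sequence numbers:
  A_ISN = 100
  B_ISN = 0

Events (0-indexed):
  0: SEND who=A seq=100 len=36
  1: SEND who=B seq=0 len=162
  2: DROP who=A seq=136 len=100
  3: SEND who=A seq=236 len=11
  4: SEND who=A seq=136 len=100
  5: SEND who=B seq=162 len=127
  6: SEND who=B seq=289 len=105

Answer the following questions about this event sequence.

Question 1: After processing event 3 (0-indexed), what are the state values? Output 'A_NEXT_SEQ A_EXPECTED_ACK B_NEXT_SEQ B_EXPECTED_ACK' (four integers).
After event 0: A_seq=136 A_ack=0 B_seq=0 B_ack=136
After event 1: A_seq=136 A_ack=162 B_seq=162 B_ack=136
After event 2: A_seq=236 A_ack=162 B_seq=162 B_ack=136
After event 3: A_seq=247 A_ack=162 B_seq=162 B_ack=136

247 162 162 136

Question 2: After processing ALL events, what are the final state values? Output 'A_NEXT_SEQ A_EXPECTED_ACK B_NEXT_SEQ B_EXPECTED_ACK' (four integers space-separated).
After event 0: A_seq=136 A_ack=0 B_seq=0 B_ack=136
After event 1: A_seq=136 A_ack=162 B_seq=162 B_ack=136
After event 2: A_seq=236 A_ack=162 B_seq=162 B_ack=136
After event 3: A_seq=247 A_ack=162 B_seq=162 B_ack=136
After event 4: A_seq=247 A_ack=162 B_seq=162 B_ack=247
After event 5: A_seq=247 A_ack=289 B_seq=289 B_ack=247
After event 6: A_seq=247 A_ack=394 B_seq=394 B_ack=247

Answer: 247 394 394 247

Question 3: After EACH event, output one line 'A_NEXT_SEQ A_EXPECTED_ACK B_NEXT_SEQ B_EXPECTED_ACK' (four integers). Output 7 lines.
136 0 0 136
136 162 162 136
236 162 162 136
247 162 162 136
247 162 162 247
247 289 289 247
247 394 394 247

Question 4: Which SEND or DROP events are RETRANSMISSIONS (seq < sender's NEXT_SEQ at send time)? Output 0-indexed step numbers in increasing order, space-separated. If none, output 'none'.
Step 0: SEND seq=100 -> fresh
Step 1: SEND seq=0 -> fresh
Step 2: DROP seq=136 -> fresh
Step 3: SEND seq=236 -> fresh
Step 4: SEND seq=136 -> retransmit
Step 5: SEND seq=162 -> fresh
Step 6: SEND seq=289 -> fresh

Answer: 4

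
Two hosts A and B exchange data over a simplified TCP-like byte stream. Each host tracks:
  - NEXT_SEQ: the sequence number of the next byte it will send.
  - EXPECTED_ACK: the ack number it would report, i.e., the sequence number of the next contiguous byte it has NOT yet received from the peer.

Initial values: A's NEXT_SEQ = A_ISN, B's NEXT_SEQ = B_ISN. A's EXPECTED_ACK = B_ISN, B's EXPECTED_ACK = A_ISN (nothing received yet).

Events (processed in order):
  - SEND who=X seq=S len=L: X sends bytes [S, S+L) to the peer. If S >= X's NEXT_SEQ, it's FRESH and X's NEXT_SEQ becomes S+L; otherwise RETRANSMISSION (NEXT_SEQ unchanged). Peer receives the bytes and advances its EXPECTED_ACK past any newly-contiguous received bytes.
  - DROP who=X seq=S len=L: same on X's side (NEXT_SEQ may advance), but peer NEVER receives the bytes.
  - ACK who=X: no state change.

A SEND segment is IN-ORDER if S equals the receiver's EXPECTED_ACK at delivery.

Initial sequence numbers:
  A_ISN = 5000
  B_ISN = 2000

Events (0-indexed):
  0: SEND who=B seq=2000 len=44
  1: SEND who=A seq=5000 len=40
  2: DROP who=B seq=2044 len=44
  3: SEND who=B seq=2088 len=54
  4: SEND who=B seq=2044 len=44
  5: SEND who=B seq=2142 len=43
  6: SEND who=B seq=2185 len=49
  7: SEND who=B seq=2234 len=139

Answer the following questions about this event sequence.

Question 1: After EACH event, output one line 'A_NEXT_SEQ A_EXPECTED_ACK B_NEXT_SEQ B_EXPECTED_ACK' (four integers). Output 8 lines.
5000 2044 2044 5000
5040 2044 2044 5040
5040 2044 2088 5040
5040 2044 2142 5040
5040 2142 2142 5040
5040 2185 2185 5040
5040 2234 2234 5040
5040 2373 2373 5040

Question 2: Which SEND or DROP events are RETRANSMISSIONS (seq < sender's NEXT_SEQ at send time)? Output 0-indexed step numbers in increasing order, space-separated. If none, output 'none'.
Answer: 4

Derivation:
Step 0: SEND seq=2000 -> fresh
Step 1: SEND seq=5000 -> fresh
Step 2: DROP seq=2044 -> fresh
Step 3: SEND seq=2088 -> fresh
Step 4: SEND seq=2044 -> retransmit
Step 5: SEND seq=2142 -> fresh
Step 6: SEND seq=2185 -> fresh
Step 7: SEND seq=2234 -> fresh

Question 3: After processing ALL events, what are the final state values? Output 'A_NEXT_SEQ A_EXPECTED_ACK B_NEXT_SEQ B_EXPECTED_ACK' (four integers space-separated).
After event 0: A_seq=5000 A_ack=2044 B_seq=2044 B_ack=5000
After event 1: A_seq=5040 A_ack=2044 B_seq=2044 B_ack=5040
After event 2: A_seq=5040 A_ack=2044 B_seq=2088 B_ack=5040
After event 3: A_seq=5040 A_ack=2044 B_seq=2142 B_ack=5040
After event 4: A_seq=5040 A_ack=2142 B_seq=2142 B_ack=5040
After event 5: A_seq=5040 A_ack=2185 B_seq=2185 B_ack=5040
After event 6: A_seq=5040 A_ack=2234 B_seq=2234 B_ack=5040
After event 7: A_seq=5040 A_ack=2373 B_seq=2373 B_ack=5040

Answer: 5040 2373 2373 5040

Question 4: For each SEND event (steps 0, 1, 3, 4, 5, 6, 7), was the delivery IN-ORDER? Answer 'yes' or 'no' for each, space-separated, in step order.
Answer: yes yes no yes yes yes yes

Derivation:
Step 0: SEND seq=2000 -> in-order
Step 1: SEND seq=5000 -> in-order
Step 3: SEND seq=2088 -> out-of-order
Step 4: SEND seq=2044 -> in-order
Step 5: SEND seq=2142 -> in-order
Step 6: SEND seq=2185 -> in-order
Step 7: SEND seq=2234 -> in-order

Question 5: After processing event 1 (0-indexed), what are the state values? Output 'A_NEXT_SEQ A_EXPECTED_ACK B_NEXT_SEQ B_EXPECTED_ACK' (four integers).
After event 0: A_seq=5000 A_ack=2044 B_seq=2044 B_ack=5000
After event 1: A_seq=5040 A_ack=2044 B_seq=2044 B_ack=5040

5040 2044 2044 5040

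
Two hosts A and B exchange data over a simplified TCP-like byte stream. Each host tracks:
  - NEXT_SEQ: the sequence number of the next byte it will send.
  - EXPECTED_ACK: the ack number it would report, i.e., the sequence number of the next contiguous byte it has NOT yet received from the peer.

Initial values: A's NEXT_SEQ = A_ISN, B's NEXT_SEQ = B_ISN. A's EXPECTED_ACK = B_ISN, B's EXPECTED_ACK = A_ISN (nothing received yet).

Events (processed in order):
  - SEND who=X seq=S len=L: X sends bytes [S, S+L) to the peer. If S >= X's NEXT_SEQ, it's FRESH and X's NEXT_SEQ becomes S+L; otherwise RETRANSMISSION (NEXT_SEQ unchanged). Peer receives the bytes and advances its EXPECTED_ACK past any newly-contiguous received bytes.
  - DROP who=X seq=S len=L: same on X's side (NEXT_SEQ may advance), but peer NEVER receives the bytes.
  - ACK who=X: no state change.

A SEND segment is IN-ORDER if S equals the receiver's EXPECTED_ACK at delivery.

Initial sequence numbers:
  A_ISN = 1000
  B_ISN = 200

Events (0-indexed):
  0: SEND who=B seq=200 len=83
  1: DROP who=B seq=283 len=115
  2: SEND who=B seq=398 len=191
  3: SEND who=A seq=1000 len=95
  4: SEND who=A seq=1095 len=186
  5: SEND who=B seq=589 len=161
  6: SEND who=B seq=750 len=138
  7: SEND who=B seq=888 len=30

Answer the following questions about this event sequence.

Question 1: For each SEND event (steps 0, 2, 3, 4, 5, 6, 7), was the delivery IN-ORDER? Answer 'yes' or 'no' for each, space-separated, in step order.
Answer: yes no yes yes no no no

Derivation:
Step 0: SEND seq=200 -> in-order
Step 2: SEND seq=398 -> out-of-order
Step 3: SEND seq=1000 -> in-order
Step 4: SEND seq=1095 -> in-order
Step 5: SEND seq=589 -> out-of-order
Step 6: SEND seq=750 -> out-of-order
Step 7: SEND seq=888 -> out-of-order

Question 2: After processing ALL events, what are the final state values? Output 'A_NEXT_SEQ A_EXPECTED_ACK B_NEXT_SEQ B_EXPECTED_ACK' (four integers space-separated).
Answer: 1281 283 918 1281

Derivation:
After event 0: A_seq=1000 A_ack=283 B_seq=283 B_ack=1000
After event 1: A_seq=1000 A_ack=283 B_seq=398 B_ack=1000
After event 2: A_seq=1000 A_ack=283 B_seq=589 B_ack=1000
After event 3: A_seq=1095 A_ack=283 B_seq=589 B_ack=1095
After event 4: A_seq=1281 A_ack=283 B_seq=589 B_ack=1281
After event 5: A_seq=1281 A_ack=283 B_seq=750 B_ack=1281
After event 6: A_seq=1281 A_ack=283 B_seq=888 B_ack=1281
After event 7: A_seq=1281 A_ack=283 B_seq=918 B_ack=1281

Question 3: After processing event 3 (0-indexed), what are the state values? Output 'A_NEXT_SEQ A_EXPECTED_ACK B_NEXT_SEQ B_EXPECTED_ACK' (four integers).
After event 0: A_seq=1000 A_ack=283 B_seq=283 B_ack=1000
After event 1: A_seq=1000 A_ack=283 B_seq=398 B_ack=1000
After event 2: A_seq=1000 A_ack=283 B_seq=589 B_ack=1000
After event 3: A_seq=1095 A_ack=283 B_seq=589 B_ack=1095

1095 283 589 1095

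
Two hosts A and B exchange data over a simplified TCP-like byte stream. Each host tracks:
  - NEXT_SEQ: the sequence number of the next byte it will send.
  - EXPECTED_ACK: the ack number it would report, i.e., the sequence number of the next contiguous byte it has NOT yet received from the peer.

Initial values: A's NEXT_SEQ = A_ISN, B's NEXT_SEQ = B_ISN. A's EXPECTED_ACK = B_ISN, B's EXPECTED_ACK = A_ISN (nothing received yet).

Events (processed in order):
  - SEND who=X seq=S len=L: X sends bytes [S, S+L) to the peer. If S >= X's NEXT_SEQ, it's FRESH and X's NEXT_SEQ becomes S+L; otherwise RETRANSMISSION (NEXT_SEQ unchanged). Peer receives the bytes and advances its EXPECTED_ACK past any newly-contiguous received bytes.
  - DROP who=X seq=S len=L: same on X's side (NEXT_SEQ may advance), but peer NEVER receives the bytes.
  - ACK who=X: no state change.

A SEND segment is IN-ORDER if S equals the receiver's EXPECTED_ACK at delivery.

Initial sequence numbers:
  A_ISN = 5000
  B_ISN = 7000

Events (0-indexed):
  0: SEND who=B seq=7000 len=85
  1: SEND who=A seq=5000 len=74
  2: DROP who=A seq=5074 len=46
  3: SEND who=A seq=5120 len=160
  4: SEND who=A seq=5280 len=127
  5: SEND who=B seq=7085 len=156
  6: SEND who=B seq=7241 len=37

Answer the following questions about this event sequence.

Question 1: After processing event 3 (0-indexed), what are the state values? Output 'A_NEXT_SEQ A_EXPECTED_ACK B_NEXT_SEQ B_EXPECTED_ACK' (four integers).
After event 0: A_seq=5000 A_ack=7085 B_seq=7085 B_ack=5000
After event 1: A_seq=5074 A_ack=7085 B_seq=7085 B_ack=5074
After event 2: A_seq=5120 A_ack=7085 B_seq=7085 B_ack=5074
After event 3: A_seq=5280 A_ack=7085 B_seq=7085 B_ack=5074

5280 7085 7085 5074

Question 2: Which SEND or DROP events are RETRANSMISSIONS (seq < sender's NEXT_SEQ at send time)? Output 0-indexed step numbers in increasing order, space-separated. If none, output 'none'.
Step 0: SEND seq=7000 -> fresh
Step 1: SEND seq=5000 -> fresh
Step 2: DROP seq=5074 -> fresh
Step 3: SEND seq=5120 -> fresh
Step 4: SEND seq=5280 -> fresh
Step 5: SEND seq=7085 -> fresh
Step 6: SEND seq=7241 -> fresh

Answer: none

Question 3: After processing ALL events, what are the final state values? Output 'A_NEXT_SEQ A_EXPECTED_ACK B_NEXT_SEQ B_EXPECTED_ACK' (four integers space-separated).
Answer: 5407 7278 7278 5074

Derivation:
After event 0: A_seq=5000 A_ack=7085 B_seq=7085 B_ack=5000
After event 1: A_seq=5074 A_ack=7085 B_seq=7085 B_ack=5074
After event 2: A_seq=5120 A_ack=7085 B_seq=7085 B_ack=5074
After event 3: A_seq=5280 A_ack=7085 B_seq=7085 B_ack=5074
After event 4: A_seq=5407 A_ack=7085 B_seq=7085 B_ack=5074
After event 5: A_seq=5407 A_ack=7241 B_seq=7241 B_ack=5074
After event 6: A_seq=5407 A_ack=7278 B_seq=7278 B_ack=5074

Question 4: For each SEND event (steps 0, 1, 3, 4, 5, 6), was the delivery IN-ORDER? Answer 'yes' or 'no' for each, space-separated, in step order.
Step 0: SEND seq=7000 -> in-order
Step 1: SEND seq=5000 -> in-order
Step 3: SEND seq=5120 -> out-of-order
Step 4: SEND seq=5280 -> out-of-order
Step 5: SEND seq=7085 -> in-order
Step 6: SEND seq=7241 -> in-order

Answer: yes yes no no yes yes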